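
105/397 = 105/397=0.26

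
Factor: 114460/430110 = 194/729 =2^1*  3^( - 6 )*97^1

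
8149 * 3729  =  30387621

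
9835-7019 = 2816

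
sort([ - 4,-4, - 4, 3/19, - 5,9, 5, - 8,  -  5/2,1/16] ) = [-8, - 5, - 4, - 4, - 4, -5/2,1/16,  3/19,5,9] 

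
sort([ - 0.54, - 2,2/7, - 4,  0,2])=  [ - 4,-2, - 0.54,0,2/7,2]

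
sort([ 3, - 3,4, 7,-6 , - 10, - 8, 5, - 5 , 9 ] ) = [ - 10 , - 8, - 6 , - 5, - 3 , 3, 4, 5 , 7, 9]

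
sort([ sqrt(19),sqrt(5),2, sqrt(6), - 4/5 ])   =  [ - 4/5,2 , sqrt(5 ),sqrt ( 6),  sqrt( 19) ]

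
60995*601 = 36657995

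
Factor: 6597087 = 3^1*7^1*317^1 * 991^1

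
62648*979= 61332392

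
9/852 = 3/284 =0.01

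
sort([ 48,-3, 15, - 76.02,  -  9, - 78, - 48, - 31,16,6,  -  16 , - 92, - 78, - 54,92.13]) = [ - 92,-78,- 78, - 76.02, - 54, - 48, - 31, - 16, - 9,-3 , 6, 15, 16, 48,92.13]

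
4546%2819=1727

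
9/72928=9/72928 = 0.00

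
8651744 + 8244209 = 16895953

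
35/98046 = 35/98046=   0.00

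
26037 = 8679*3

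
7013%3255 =503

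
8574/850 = 4287/425 = 10.09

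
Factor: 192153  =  3^1*13^2*379^1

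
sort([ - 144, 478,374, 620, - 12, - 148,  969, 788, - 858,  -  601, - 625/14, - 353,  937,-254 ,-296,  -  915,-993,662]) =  [-993, - 915,-858 , - 601, - 353, -296,-254, - 148, - 144, -625/14, - 12, 374,478, 620,662, 788 , 937,969]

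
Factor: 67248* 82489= 2^4*3^2*11^1 * 467^1*7499^1= 5547220272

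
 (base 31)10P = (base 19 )2dh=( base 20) 296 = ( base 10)986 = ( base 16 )3da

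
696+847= 1543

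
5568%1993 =1582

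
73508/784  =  93 + 149/196 =93.76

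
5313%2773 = 2540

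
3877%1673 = 531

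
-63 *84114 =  - 5299182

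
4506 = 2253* 2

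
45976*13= 597688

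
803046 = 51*15746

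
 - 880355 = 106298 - 986653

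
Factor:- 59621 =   -  59621^1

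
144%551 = 144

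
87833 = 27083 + 60750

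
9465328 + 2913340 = 12378668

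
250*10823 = 2705750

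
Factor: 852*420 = 2^4*3^2*5^1*7^1*71^1  =  357840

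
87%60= 27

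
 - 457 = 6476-6933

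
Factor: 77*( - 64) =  - 4928 =-  2^6*7^1*11^1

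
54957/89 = 617 + 44/89  =  617.49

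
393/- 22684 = -1 + 22291/22684=-0.02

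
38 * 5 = 190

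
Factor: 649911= 3^1*23^1 * 9419^1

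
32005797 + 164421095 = 196426892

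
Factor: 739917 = 3^2 * 19^1 * 4327^1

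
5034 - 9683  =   - 4649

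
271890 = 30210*9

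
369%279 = 90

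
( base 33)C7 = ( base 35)bi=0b110010011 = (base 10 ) 403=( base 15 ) 1BD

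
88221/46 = 1917 + 39/46 = 1917.85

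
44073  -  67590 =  - 23517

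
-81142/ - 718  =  113 + 4/359 = 113.01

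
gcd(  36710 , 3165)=5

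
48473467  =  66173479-17700012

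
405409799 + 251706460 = 657116259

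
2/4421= 2/4421  =  0.00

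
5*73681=368405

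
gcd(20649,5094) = 3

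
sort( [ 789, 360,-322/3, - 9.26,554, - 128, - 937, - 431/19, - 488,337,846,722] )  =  [- 937, - 488,-128, - 322/3,-431/19,-9.26, 337,360, 554, 722, 789, 846 ] 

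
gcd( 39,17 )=1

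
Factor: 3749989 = 23^1*47^1*3469^1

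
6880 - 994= 5886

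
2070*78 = 161460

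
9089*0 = 0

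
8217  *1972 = 16203924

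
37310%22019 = 15291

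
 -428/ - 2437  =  428/2437 = 0.18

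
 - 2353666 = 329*( - 7154)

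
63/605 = 63/605=0.10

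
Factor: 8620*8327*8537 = 2^2*5^1 * 11^1 * 431^1*757^1*8537^1=612775103380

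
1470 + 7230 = 8700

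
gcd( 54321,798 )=57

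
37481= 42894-5413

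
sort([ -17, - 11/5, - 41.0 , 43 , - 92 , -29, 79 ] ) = [-92,  -  41.0,  -  29, - 17,-11/5, 43,79]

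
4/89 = 4/89 =0.04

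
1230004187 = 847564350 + 382439837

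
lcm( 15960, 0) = 0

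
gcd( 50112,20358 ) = 1566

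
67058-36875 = 30183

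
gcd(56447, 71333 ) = 1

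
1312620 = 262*5010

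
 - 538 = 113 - 651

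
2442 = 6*407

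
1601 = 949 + 652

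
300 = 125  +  175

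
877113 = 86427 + 790686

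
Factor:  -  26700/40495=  - 2^2*3^1*5^1 * 7^( - 1)*13^( - 1) = - 60/91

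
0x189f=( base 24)amf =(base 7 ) 24243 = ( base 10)6303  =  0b1100010011111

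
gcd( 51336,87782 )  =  2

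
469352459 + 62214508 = 531566967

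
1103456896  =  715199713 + 388257183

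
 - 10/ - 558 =5/279 = 0.02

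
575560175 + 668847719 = 1244407894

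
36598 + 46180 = 82778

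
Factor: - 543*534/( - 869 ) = 2^1 * 3^2 * 11^( -1)*79^( - 1)*  89^1*181^1= 289962/869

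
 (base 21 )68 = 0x86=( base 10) 134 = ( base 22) 62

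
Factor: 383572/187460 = 5^(  -  1)*7^1*13^(- 1)*19^1 =133/65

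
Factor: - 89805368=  - 2^3 * 11225671^1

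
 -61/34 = -2 + 7/34 =-1.79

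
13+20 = 33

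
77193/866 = 77193/866 =89.14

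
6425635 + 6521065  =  12946700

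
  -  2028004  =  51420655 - 53448659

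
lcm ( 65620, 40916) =3477860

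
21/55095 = 7/18365  =  0.00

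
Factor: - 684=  - 2^2 * 3^2*19^1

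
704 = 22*32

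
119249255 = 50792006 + 68457249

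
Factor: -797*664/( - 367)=529208/367 = 2^3*83^1*367^( - 1)*797^1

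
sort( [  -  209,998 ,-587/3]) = [ - 209,-587/3, 998] 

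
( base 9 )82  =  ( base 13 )59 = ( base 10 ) 74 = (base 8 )112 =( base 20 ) 3E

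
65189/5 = 13037+4/5 = 13037.80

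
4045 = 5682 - 1637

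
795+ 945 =1740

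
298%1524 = 298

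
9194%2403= 1985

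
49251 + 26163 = 75414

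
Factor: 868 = 2^2*7^1* 31^1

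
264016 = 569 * 464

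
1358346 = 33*41162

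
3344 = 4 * 836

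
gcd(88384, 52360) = 8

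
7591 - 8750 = -1159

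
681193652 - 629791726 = 51401926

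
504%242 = 20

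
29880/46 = 649 + 13/23 = 649.57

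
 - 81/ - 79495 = 81/79495 = 0.00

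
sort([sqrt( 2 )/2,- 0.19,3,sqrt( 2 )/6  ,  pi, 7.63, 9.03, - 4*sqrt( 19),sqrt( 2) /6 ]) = [-4*sqrt ( 19 ), - 0.19, sqrt( 2)/6, sqrt (2) /6, sqrt(2) /2, 3, pi,7.63 , 9.03 ]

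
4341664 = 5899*736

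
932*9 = 8388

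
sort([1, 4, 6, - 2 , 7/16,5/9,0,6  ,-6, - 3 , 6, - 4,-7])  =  [ - 7, - 6 , - 4,  -  3, - 2, 0,7/16,5/9, 1,4, 6, 6, 6] 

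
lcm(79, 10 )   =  790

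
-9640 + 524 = -9116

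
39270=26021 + 13249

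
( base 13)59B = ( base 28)16l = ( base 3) 1100001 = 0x3CD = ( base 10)973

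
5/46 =5/46 = 0.11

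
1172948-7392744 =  - 6219796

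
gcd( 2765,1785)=35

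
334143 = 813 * 411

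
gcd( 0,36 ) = 36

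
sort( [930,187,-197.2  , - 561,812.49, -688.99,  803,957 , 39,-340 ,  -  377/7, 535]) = [-688.99, - 561, - 340, - 197.2,-377/7,39, 187, 535,803,  812.49,930, 957]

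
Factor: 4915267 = 7^1*31^1*22651^1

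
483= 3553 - 3070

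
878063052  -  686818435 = 191244617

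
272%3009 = 272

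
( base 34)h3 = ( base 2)1001000101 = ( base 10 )581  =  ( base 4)21011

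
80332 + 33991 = 114323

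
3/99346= 3/99346 =0.00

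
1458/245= 1458/245 = 5.95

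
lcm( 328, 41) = 328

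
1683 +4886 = 6569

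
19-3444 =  - 3425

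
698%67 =28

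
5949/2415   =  1983/805 = 2.46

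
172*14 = 2408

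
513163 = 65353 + 447810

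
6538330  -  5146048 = 1392282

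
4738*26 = 123188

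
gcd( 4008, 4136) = 8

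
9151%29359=9151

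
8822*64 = 564608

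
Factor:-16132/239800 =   -  37/550 = - 2^(  -  1)*5^( - 2) * 11^( - 1)*37^1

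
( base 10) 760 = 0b1011111000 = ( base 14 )3c4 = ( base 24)17g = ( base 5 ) 11020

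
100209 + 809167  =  909376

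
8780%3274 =2232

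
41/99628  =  41/99628 = 0.00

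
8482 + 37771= 46253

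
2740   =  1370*2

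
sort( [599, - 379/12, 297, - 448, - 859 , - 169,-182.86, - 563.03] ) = [ - 859, - 563.03, - 448,-182.86, - 169, - 379/12, 297, 599] 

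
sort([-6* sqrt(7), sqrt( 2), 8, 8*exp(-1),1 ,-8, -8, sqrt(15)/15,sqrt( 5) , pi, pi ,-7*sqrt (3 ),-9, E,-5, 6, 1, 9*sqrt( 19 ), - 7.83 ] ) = [ - 6*sqrt( 7), -7*sqrt(3),  -  9,  -  8,-8 ,-7.83, - 5,  sqrt(15)/15, 1 , 1, sqrt (2), sqrt(5),E,8*exp( - 1), pi, pi, 6,8  ,  9*sqrt ( 19) ] 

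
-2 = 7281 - 7283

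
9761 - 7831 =1930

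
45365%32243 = 13122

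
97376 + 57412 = 154788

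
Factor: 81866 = 2^1 * 40933^1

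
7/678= 7/678= 0.01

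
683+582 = 1265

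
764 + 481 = 1245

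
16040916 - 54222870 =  - 38181954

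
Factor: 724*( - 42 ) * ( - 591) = 2^3* 3^2*7^1*181^1*197^1 = 17971128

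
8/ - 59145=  - 1  +  59137/59145 = - 0.00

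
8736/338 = 25 + 11/13 = 25.85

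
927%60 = 27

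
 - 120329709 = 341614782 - 461944491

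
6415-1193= 5222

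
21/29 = 21/29 =0.72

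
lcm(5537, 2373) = 16611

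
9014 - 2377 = 6637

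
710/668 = 1 + 21/334 = 1.06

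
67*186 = 12462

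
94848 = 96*988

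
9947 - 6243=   3704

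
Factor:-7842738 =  - 2^1*3^1*1307123^1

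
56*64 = 3584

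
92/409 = 92/409 = 0.22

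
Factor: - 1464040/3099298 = -732020/1549649 = - 2^2*5^1*17^1 *523^( - 1)*2153^1*2963^( - 1) 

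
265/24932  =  265/24932  =  0.01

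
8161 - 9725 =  - 1564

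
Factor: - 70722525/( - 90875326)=2^ (-1 ) * 3^1*5^2 *191^1 * 4937^1*45437663^(- 1)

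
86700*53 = 4595100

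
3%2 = 1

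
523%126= 19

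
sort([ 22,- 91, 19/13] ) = [ -91,19/13, 22]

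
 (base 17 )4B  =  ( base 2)1001111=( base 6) 211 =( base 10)79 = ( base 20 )3J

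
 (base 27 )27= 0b111101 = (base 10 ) 61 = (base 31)1u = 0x3d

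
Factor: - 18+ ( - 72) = -90 = - 2^1*3^2*5^1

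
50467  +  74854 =125321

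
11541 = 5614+5927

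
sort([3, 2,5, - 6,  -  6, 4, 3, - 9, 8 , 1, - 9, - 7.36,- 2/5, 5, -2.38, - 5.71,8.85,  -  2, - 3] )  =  [ - 9, - 9, - 7.36,  -  6, - 6, - 5.71, - 3  , - 2.38,  -  2, - 2/5,1,  2, 3, 3, 4,5 , 5, 8, 8.85] 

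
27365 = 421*65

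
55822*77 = 4298294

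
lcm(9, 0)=0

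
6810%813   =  306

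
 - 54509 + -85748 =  - 140257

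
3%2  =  1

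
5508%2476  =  556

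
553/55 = 10 + 3/55 = 10.05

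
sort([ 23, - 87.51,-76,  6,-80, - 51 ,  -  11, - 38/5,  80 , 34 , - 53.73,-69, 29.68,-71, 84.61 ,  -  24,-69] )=[ - 87.51,-80, - 76,-71  ,-69, - 69, - 53.73 , - 51 , - 24, -11, - 38/5, 6 , 23, 29.68, 34,80, 84.61]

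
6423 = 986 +5437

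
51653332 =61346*842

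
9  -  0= 9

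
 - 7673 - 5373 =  - 13046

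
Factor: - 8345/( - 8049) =3^( - 1)*5^1*1669^1*2683^( - 1 ) 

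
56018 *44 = 2464792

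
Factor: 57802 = 2^1*28901^1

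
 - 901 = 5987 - 6888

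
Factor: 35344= 2^4 * 47^2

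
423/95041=423/95041 = 0.00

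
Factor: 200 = 2^3*5^2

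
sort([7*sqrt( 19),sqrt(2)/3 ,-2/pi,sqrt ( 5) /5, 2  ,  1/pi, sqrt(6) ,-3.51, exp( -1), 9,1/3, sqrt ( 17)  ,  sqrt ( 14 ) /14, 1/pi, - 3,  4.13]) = [ - 3.51, - 3,- 2/pi, sqrt( 14)/14, 1/pi,1/pi , 1/3, exp (-1), sqrt( 5)/5 , sqrt( 2)/3,2, sqrt ( 6),sqrt( 17) , 4.13, 9, 7 *sqrt(19) ]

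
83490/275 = 303 + 3/5 = 303.60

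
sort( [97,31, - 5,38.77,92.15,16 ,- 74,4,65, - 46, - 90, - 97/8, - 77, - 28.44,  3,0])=[ - 90, - 77,-74, - 46 , - 28.44, - 97/8, - 5, 0,3,4,16,31, 38.77,65,92.15,97 ] 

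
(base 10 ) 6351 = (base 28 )82n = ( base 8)14317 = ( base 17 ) 14ga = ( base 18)11af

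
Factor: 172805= 5^1*17^1 * 19^1*107^1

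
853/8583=853/8583 = 0.10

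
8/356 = 2/89 = 0.02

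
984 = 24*41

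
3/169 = 3/169 = 0.02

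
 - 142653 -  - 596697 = 454044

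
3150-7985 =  - 4835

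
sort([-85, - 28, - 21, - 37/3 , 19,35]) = [  -  85, - 28, - 21, - 37/3,19, 35]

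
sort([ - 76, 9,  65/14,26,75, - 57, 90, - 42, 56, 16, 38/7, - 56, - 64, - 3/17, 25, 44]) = [-76, - 64, - 57,  -  56,- 42, - 3/17, 65/14, 38/7, 9,16, 25, 26, 44, 56 , 75, 90]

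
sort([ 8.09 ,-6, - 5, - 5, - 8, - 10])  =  [ - 10, - 8, - 6, - 5 , - 5 , 8.09]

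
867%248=123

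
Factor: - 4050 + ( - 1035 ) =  - 5085 =- 3^2*5^1*113^1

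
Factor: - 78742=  - 2^1 * 39371^1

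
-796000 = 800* (-995 )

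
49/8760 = 49/8760 = 0.01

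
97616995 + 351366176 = 448983171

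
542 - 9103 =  - 8561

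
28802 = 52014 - 23212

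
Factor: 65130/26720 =39/16 = 2^ ( - 4 ) * 3^1*13^1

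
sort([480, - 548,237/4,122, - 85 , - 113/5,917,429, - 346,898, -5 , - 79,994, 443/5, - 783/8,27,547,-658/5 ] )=[ - 548 , - 346, - 658/5, - 783/8, - 85,- 79,-113/5, - 5,  27, 237/4,443/5, 122,429,  480,547, 898, 917, 994 ] 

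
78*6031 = 470418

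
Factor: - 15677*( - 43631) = 7^1 * 23^1 * 61^1*257^1*271^1 =684003187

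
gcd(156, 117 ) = 39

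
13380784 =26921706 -13540922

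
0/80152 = 0   =  0.00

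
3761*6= 22566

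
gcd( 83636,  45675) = 203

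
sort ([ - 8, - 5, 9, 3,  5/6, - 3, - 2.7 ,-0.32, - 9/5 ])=[ - 8 , - 5, - 3,  -  2.7, - 9/5 , - 0.32,5/6, 3,9] 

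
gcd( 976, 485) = 1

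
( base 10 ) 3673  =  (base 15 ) 114d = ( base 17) CC1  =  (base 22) 7CL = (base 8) 7131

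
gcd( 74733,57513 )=3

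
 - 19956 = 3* (-6652)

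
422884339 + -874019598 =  - 451135259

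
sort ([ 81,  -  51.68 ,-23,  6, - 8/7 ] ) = [ -51.68 , - 23, - 8/7, 6 , 81 ] 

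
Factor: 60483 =3^1*20161^1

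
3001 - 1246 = 1755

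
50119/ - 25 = -2005+ 6/25 = -2004.76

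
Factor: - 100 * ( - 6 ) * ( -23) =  - 2^3*3^1*5^2 * 23^1 = - 13800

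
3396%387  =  300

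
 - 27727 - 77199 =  - 104926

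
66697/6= 11116+ 1/6  =  11116.17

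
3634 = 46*79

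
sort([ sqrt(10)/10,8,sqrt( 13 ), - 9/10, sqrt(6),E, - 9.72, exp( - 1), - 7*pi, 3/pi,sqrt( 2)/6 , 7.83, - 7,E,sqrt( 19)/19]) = [-7 * pi, - 9.72, - 7, -9/10 , sqrt(19) /19, sqrt (2)/6,  sqrt( 10 )/10,exp ( - 1), 3/pi, sqrt( 6),E, E,sqrt (13 ),7.83,8]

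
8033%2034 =1931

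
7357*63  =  463491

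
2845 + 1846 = 4691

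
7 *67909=475363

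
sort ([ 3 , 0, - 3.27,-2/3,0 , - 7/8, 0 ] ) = [ - 3.27,-7/8, - 2/3, 0, 0,0 , 3]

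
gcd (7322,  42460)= 2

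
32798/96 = 341 + 31/48 = 341.65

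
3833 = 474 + 3359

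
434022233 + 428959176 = 862981409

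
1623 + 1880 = 3503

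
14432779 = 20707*697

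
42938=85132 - 42194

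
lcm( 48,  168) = 336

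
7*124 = 868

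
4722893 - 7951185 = - 3228292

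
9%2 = 1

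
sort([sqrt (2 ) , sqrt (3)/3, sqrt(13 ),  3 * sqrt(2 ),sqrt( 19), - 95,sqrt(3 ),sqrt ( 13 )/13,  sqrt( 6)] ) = [  -  95,sqrt(13)/13,sqrt( 3 ) /3, sqrt(2), sqrt( 3),sqrt(6),  sqrt(13)  ,  3 * sqrt( 2),sqrt(19)]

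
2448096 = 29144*84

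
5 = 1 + 4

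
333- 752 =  - 419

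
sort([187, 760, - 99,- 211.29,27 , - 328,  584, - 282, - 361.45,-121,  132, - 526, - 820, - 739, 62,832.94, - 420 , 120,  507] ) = [ - 820 , - 739,  -  526 ,- 420, - 361.45, - 328, - 282,- 211.29 , - 121 , - 99 , 27 , 62,120, 132, 187,507,584,760 , 832.94 ]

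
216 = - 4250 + 4466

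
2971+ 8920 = 11891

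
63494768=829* 76592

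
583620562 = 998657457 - 415036895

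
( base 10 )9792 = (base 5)303132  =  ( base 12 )5800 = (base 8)23100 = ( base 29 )bij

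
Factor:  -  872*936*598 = -488082816  =  -  2^7*3^2*13^2*23^1*109^1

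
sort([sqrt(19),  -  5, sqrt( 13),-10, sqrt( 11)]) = [ - 10, - 5,  sqrt(11 ), sqrt( 13),sqrt( 19)] 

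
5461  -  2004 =3457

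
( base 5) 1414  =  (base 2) 11101010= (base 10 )234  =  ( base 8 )352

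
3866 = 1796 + 2070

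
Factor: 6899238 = 2^1*3^2*383291^1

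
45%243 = 45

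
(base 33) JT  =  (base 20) 1CG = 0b1010010000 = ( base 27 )o8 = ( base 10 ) 656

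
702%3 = 0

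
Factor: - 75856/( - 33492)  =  18964/8373 = 2^2 * 3^( -1 )*11^1  *  431^1*2791^( - 1 )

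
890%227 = 209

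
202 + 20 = 222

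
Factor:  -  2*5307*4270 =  - 45321780=- 2^2*3^1 *5^1 * 7^1*29^1*61^2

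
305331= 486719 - 181388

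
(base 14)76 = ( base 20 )54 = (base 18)5E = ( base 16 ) 68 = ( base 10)104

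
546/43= 12+30/43 = 12.70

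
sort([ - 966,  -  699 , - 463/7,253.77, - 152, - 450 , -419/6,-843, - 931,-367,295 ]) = [-966, - 931,-843 , - 699, - 450,  -  367, - 152, - 419/6,  -  463/7,253.77,295]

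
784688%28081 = 26501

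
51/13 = 51/13 = 3.92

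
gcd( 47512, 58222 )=2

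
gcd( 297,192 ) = 3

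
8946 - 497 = 8449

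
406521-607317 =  - 200796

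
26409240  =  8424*3135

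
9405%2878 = 771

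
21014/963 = 21014/963 = 21.82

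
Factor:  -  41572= - 2^2*19^1*547^1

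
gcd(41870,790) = 790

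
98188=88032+10156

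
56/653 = 56/653 = 0.09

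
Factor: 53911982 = 2^1*101^1*266891^1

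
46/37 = 1 + 9/37  =  1.24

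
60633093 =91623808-30990715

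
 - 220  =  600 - 820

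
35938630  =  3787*9490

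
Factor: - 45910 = - 2^1*5^1*4591^1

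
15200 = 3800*4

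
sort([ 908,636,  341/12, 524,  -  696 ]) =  [ - 696,  341/12, 524, 636,908 ]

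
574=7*82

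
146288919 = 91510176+54778743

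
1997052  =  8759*228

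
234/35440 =117/17720=0.01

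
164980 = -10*(-16498 )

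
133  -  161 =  - 28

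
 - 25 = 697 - 722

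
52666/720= 26333/360 = 73.15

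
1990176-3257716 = - 1267540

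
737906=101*7306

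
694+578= 1272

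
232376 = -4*( - 58094)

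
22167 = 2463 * 9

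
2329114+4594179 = 6923293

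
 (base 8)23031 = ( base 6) 113053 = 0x2619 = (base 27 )da6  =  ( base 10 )9753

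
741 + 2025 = 2766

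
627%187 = 66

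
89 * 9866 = 878074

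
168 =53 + 115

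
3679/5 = 735 + 4/5= 735.80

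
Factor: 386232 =2^3*3^1*7^1 * 11^2*19^1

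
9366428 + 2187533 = 11553961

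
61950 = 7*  8850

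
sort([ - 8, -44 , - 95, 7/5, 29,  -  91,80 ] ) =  [-95, - 91, - 44, - 8 , 7/5,29 , 80]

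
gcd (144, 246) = 6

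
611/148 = 611/148 = 4.13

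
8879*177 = 1571583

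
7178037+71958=7249995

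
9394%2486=1936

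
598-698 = - 100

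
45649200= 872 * 52350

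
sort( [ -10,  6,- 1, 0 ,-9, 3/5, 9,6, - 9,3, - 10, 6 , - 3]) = [ - 10,-10,-9, - 9,-3, - 1,0,3/5,3, 6, 6, 6, 9]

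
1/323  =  1/323 = 0.00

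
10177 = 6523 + 3654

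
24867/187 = 132 + 183/187 = 132.98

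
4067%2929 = 1138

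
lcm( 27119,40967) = 1925449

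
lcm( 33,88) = 264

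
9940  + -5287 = 4653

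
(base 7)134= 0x4A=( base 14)54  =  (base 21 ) 3B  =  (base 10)74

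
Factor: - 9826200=  -  2^3*3^2*5^2*53^1*103^1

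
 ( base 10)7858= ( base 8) 17262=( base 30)8ls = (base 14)2c14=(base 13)3766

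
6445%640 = 45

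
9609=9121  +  488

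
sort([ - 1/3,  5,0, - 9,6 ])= [-9, -1/3, 0,5,6 ]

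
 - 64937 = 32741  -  97678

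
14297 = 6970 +7327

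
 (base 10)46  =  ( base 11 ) 42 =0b101110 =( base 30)1G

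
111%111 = 0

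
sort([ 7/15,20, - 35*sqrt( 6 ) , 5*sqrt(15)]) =[ - 35 * sqrt(6) , 7/15,5 * sqrt(15 ),20]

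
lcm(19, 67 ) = 1273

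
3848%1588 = 672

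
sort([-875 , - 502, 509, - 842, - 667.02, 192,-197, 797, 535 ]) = [ - 875, - 842, - 667.02 , - 502,  -  197, 192, 509, 535,797]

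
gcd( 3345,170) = 5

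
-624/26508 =-52/2209 = -0.02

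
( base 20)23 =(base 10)43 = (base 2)101011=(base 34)19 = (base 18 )27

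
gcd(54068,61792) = 7724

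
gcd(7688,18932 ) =4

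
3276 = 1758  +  1518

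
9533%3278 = 2977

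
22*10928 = 240416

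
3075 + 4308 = 7383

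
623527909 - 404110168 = 219417741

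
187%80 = 27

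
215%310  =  215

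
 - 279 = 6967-7246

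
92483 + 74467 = 166950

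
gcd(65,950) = 5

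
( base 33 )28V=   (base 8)4651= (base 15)aed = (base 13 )1183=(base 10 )2473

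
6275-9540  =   - 3265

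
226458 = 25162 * 9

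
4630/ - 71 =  - 4630/71 = - 65.21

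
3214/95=33 + 79/95 =33.83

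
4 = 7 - 3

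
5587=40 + 5547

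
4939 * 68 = 335852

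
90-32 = 58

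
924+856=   1780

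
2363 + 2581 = 4944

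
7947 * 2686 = 21345642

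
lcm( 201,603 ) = 603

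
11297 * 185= 2089945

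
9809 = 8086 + 1723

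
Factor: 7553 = 7^1*13^1*83^1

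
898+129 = 1027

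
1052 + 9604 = 10656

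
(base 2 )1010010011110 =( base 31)5F8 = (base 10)5278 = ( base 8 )12236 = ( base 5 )132103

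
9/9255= 3/3085= 0.00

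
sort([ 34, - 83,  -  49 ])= [-83, - 49,34 ] 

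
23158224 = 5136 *4509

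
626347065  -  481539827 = 144807238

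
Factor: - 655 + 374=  - 281^1 = - 281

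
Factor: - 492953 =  - 53^1 * 71^1*131^1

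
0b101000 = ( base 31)19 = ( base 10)40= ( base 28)1c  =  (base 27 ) 1d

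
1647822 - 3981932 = - 2334110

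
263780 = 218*1210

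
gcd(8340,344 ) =4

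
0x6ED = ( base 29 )234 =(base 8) 3355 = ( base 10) 1773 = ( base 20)48D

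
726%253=220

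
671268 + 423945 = 1095213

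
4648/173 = 26 + 150/173=26.87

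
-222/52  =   - 5+19/26 = - 4.27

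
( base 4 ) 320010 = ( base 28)4G4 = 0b111000000100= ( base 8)7004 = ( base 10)3588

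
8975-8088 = 887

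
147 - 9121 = - 8974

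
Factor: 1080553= 1080553^1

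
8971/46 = 195  +  1/46 = 195.02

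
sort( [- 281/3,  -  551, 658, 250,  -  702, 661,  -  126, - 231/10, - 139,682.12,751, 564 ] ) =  [ - 702, - 551, - 139, - 126 , - 281/3, - 231/10,250, 564, 658, 661,  682.12, 751]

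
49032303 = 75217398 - 26185095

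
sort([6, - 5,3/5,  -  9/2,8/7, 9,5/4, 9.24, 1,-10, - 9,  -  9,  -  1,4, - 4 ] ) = [ - 10, - 9,-9, - 5,-9/2, - 4, - 1,3/5 , 1,8/7, 5/4,4  ,  6, 9, 9.24] 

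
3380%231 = 146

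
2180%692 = 104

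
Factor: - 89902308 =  - 2^2*3^1  *  23^1*283^1 * 1151^1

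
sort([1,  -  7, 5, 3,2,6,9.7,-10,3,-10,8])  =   [  -  10, -10,-7,1 , 2, 3,3,5,6,8,9.7 ] 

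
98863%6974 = 1227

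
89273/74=89273/74 = 1206.39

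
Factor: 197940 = 2^2*3^1 * 5^1*3299^1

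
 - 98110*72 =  - 7063920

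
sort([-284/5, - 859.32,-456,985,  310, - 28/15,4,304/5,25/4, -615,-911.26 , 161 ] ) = [ - 911.26,-859.32,-615,- 456,-284/5,-28/15,4,25/4,304/5,161,310, 985 ] 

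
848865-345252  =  503613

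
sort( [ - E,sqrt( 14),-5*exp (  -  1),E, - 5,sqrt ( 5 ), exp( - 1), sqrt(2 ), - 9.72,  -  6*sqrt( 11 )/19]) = [ - 9.72, - 5, - E, - 5*exp(  -  1 )  ,-6* sqrt ( 11 )/19,exp( - 1), sqrt(2 ) , sqrt(5), E,sqrt(14) ]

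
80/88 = 10/11= 0.91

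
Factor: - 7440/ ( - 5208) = 2^1*5^1*7^( - 1) = 10/7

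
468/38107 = 468/38107 = 0.01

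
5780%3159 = 2621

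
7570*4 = 30280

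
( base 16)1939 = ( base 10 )6457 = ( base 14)24D3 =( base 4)1210321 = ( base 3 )22212011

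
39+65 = 104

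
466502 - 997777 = -531275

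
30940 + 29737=60677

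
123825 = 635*195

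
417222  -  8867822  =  - 8450600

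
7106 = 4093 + 3013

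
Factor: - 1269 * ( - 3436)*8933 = 2^2*3^3*47^1 *859^1 * 8933^1=38950416972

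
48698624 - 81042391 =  - 32343767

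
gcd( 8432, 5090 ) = 2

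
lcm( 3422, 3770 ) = 222430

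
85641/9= 9515 + 2/3 = 9515.67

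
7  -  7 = 0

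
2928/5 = 2928/5 = 585.60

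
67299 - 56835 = 10464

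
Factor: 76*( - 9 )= - 2^2*3^2 *19^1=- 684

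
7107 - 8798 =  -1691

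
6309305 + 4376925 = 10686230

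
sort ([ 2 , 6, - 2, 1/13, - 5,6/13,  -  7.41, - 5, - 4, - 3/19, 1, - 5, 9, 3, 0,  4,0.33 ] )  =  [ - 7.41, - 5, - 5,-5,-4,- 2, - 3/19,0,1/13,0.33,6/13, 1,2,3,4,6, 9 ]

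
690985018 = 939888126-248903108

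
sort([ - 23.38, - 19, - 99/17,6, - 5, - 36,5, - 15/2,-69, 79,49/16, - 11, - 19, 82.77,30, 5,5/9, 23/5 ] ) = [ - 69, - 36, - 23.38, -19, - 19, - 11,- 15/2, - 99/17 , - 5,  5/9, 49/16,23/5, 5, 5,  6,30, 79,82.77 ] 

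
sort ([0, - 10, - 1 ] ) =[ - 10, - 1,0]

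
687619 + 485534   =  1173153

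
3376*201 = 678576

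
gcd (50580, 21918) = 1686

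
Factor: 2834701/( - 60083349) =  - 3^(-1 )*2834701^1 * 20027783^ (-1)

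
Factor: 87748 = 2^2*21937^1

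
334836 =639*524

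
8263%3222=1819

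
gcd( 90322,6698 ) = 2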